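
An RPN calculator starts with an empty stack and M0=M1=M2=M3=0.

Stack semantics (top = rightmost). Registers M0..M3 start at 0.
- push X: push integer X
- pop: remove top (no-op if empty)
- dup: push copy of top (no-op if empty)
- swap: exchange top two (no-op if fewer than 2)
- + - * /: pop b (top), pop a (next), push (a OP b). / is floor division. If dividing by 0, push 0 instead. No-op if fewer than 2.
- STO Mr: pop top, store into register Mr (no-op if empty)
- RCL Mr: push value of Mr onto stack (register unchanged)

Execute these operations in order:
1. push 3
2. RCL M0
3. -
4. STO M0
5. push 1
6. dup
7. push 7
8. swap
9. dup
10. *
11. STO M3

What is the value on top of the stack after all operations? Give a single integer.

After op 1 (push 3): stack=[3] mem=[0,0,0,0]
After op 2 (RCL M0): stack=[3,0] mem=[0,0,0,0]
After op 3 (-): stack=[3] mem=[0,0,0,0]
After op 4 (STO M0): stack=[empty] mem=[3,0,0,0]
After op 5 (push 1): stack=[1] mem=[3,0,0,0]
After op 6 (dup): stack=[1,1] mem=[3,0,0,0]
After op 7 (push 7): stack=[1,1,7] mem=[3,0,0,0]
After op 8 (swap): stack=[1,7,1] mem=[3,0,0,0]
After op 9 (dup): stack=[1,7,1,1] mem=[3,0,0,0]
After op 10 (*): stack=[1,7,1] mem=[3,0,0,0]
After op 11 (STO M3): stack=[1,7] mem=[3,0,0,1]

Answer: 7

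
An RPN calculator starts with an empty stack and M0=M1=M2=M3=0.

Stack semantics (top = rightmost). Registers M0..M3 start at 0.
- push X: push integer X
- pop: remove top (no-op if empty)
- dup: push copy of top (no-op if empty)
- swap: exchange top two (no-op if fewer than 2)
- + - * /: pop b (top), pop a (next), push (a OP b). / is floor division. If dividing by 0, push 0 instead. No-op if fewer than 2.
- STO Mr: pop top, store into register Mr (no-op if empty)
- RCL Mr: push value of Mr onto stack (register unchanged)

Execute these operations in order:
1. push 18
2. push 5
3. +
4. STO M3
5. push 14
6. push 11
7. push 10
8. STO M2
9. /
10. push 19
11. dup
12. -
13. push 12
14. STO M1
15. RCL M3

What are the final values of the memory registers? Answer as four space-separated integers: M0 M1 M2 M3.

After op 1 (push 18): stack=[18] mem=[0,0,0,0]
After op 2 (push 5): stack=[18,5] mem=[0,0,0,0]
After op 3 (+): stack=[23] mem=[0,0,0,0]
After op 4 (STO M3): stack=[empty] mem=[0,0,0,23]
After op 5 (push 14): stack=[14] mem=[0,0,0,23]
After op 6 (push 11): stack=[14,11] mem=[0,0,0,23]
After op 7 (push 10): stack=[14,11,10] mem=[0,0,0,23]
After op 8 (STO M2): stack=[14,11] mem=[0,0,10,23]
After op 9 (/): stack=[1] mem=[0,0,10,23]
After op 10 (push 19): stack=[1,19] mem=[0,0,10,23]
After op 11 (dup): stack=[1,19,19] mem=[0,0,10,23]
After op 12 (-): stack=[1,0] mem=[0,0,10,23]
After op 13 (push 12): stack=[1,0,12] mem=[0,0,10,23]
After op 14 (STO M1): stack=[1,0] mem=[0,12,10,23]
After op 15 (RCL M3): stack=[1,0,23] mem=[0,12,10,23]

Answer: 0 12 10 23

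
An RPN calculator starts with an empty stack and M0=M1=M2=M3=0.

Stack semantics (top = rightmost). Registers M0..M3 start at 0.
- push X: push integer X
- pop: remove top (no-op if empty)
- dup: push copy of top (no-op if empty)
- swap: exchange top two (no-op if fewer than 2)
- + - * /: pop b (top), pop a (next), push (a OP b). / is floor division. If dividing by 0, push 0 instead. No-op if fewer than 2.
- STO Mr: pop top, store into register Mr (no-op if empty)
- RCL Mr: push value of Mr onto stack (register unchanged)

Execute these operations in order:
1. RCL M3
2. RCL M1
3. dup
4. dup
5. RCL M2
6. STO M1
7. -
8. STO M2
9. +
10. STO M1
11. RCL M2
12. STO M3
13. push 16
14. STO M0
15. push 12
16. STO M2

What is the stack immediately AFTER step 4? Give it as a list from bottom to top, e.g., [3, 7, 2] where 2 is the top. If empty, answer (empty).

After op 1 (RCL M3): stack=[0] mem=[0,0,0,0]
After op 2 (RCL M1): stack=[0,0] mem=[0,0,0,0]
After op 3 (dup): stack=[0,0,0] mem=[0,0,0,0]
After op 4 (dup): stack=[0,0,0,0] mem=[0,0,0,0]

[0, 0, 0, 0]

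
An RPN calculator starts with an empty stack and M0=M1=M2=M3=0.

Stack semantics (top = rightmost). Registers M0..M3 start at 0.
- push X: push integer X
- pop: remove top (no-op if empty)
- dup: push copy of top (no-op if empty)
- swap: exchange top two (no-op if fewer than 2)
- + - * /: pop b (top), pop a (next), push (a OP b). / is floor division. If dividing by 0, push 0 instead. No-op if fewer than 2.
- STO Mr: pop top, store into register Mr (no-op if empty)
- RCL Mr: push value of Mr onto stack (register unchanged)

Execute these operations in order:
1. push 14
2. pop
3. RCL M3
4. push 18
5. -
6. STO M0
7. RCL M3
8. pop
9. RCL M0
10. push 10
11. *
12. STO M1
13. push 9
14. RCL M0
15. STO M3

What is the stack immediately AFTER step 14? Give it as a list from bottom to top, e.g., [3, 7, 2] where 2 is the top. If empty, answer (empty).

After op 1 (push 14): stack=[14] mem=[0,0,0,0]
After op 2 (pop): stack=[empty] mem=[0,0,0,0]
After op 3 (RCL M3): stack=[0] mem=[0,0,0,0]
After op 4 (push 18): stack=[0,18] mem=[0,0,0,0]
After op 5 (-): stack=[-18] mem=[0,0,0,0]
After op 6 (STO M0): stack=[empty] mem=[-18,0,0,0]
After op 7 (RCL M3): stack=[0] mem=[-18,0,0,0]
After op 8 (pop): stack=[empty] mem=[-18,0,0,0]
After op 9 (RCL M0): stack=[-18] mem=[-18,0,0,0]
After op 10 (push 10): stack=[-18,10] mem=[-18,0,0,0]
After op 11 (*): stack=[-180] mem=[-18,0,0,0]
After op 12 (STO M1): stack=[empty] mem=[-18,-180,0,0]
After op 13 (push 9): stack=[9] mem=[-18,-180,0,0]
After op 14 (RCL M0): stack=[9,-18] mem=[-18,-180,0,0]

[9, -18]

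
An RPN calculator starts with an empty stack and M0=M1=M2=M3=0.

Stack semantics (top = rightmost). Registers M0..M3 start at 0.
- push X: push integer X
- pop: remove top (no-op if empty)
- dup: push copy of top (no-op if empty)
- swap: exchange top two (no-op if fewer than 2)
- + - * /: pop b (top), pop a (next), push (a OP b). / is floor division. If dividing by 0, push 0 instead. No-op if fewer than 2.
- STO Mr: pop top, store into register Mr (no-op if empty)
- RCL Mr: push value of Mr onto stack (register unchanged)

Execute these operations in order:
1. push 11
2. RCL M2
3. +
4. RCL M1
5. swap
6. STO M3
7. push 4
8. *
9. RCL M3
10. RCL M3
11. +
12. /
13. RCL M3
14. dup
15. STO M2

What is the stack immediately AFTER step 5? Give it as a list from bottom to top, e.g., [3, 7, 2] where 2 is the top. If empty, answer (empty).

After op 1 (push 11): stack=[11] mem=[0,0,0,0]
After op 2 (RCL M2): stack=[11,0] mem=[0,0,0,0]
After op 3 (+): stack=[11] mem=[0,0,0,0]
After op 4 (RCL M1): stack=[11,0] mem=[0,0,0,0]
After op 5 (swap): stack=[0,11] mem=[0,0,0,0]

[0, 11]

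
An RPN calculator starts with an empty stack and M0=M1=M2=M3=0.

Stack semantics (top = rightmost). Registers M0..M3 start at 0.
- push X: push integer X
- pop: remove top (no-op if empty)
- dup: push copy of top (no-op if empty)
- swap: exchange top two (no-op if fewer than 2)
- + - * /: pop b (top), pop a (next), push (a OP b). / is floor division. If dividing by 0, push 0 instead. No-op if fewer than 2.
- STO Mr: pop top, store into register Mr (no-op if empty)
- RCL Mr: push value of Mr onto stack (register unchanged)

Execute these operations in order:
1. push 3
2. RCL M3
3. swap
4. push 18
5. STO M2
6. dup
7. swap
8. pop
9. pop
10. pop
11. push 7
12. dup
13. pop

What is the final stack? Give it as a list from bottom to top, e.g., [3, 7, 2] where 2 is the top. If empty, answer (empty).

Answer: [7]

Derivation:
After op 1 (push 3): stack=[3] mem=[0,0,0,0]
After op 2 (RCL M3): stack=[3,0] mem=[0,0,0,0]
After op 3 (swap): stack=[0,3] mem=[0,0,0,0]
After op 4 (push 18): stack=[0,3,18] mem=[0,0,0,0]
After op 5 (STO M2): stack=[0,3] mem=[0,0,18,0]
After op 6 (dup): stack=[0,3,3] mem=[0,0,18,0]
After op 7 (swap): stack=[0,3,3] mem=[0,0,18,0]
After op 8 (pop): stack=[0,3] mem=[0,0,18,0]
After op 9 (pop): stack=[0] mem=[0,0,18,0]
After op 10 (pop): stack=[empty] mem=[0,0,18,0]
After op 11 (push 7): stack=[7] mem=[0,0,18,0]
After op 12 (dup): stack=[7,7] mem=[0,0,18,0]
After op 13 (pop): stack=[7] mem=[0,0,18,0]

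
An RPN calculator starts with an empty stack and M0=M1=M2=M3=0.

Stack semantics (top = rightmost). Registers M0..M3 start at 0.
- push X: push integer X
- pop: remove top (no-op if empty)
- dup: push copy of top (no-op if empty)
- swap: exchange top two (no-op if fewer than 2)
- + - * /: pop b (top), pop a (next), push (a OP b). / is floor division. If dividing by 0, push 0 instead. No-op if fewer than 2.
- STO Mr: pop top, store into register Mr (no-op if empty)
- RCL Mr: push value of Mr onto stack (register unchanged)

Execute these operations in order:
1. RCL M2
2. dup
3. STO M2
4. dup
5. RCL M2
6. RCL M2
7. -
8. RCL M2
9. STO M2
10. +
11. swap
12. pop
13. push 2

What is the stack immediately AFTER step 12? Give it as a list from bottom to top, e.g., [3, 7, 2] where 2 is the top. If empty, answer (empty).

After op 1 (RCL M2): stack=[0] mem=[0,0,0,0]
After op 2 (dup): stack=[0,0] mem=[0,0,0,0]
After op 3 (STO M2): stack=[0] mem=[0,0,0,0]
After op 4 (dup): stack=[0,0] mem=[0,0,0,0]
After op 5 (RCL M2): stack=[0,0,0] mem=[0,0,0,0]
After op 6 (RCL M2): stack=[0,0,0,0] mem=[0,0,0,0]
After op 7 (-): stack=[0,0,0] mem=[0,0,0,0]
After op 8 (RCL M2): stack=[0,0,0,0] mem=[0,0,0,0]
After op 9 (STO M2): stack=[0,0,0] mem=[0,0,0,0]
After op 10 (+): stack=[0,0] mem=[0,0,0,0]
After op 11 (swap): stack=[0,0] mem=[0,0,0,0]
After op 12 (pop): stack=[0] mem=[0,0,0,0]

[0]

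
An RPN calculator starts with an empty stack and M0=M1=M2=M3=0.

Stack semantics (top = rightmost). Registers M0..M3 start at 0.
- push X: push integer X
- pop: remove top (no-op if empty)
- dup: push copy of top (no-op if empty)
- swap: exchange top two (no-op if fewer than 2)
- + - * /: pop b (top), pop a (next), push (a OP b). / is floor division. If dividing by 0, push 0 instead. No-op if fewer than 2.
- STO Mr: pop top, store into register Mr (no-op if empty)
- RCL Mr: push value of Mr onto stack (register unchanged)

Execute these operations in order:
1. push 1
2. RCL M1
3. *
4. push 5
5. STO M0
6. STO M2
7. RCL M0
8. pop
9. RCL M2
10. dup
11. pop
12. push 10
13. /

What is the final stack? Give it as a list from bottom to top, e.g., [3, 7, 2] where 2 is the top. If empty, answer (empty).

Answer: [0]

Derivation:
After op 1 (push 1): stack=[1] mem=[0,0,0,0]
After op 2 (RCL M1): stack=[1,0] mem=[0,0,0,0]
After op 3 (*): stack=[0] mem=[0,0,0,0]
After op 4 (push 5): stack=[0,5] mem=[0,0,0,0]
After op 5 (STO M0): stack=[0] mem=[5,0,0,0]
After op 6 (STO M2): stack=[empty] mem=[5,0,0,0]
After op 7 (RCL M0): stack=[5] mem=[5,0,0,0]
After op 8 (pop): stack=[empty] mem=[5,0,0,0]
After op 9 (RCL M2): stack=[0] mem=[5,0,0,0]
After op 10 (dup): stack=[0,0] mem=[5,0,0,0]
After op 11 (pop): stack=[0] mem=[5,0,0,0]
After op 12 (push 10): stack=[0,10] mem=[5,0,0,0]
After op 13 (/): stack=[0] mem=[5,0,0,0]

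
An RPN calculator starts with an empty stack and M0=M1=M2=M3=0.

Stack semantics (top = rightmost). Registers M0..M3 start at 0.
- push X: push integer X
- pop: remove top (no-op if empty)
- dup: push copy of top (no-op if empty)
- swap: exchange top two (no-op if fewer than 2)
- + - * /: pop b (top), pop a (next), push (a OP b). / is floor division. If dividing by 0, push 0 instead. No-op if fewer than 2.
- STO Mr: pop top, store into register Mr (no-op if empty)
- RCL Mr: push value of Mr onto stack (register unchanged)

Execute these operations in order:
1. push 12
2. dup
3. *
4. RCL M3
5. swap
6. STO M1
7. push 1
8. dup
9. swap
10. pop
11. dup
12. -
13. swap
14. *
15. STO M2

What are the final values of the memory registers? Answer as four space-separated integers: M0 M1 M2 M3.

After op 1 (push 12): stack=[12] mem=[0,0,0,0]
After op 2 (dup): stack=[12,12] mem=[0,0,0,0]
After op 3 (*): stack=[144] mem=[0,0,0,0]
After op 4 (RCL M3): stack=[144,0] mem=[0,0,0,0]
After op 5 (swap): stack=[0,144] mem=[0,0,0,0]
After op 6 (STO M1): stack=[0] mem=[0,144,0,0]
After op 7 (push 1): stack=[0,1] mem=[0,144,0,0]
After op 8 (dup): stack=[0,1,1] mem=[0,144,0,0]
After op 9 (swap): stack=[0,1,1] mem=[0,144,0,0]
After op 10 (pop): stack=[0,1] mem=[0,144,0,0]
After op 11 (dup): stack=[0,1,1] mem=[0,144,0,0]
After op 12 (-): stack=[0,0] mem=[0,144,0,0]
After op 13 (swap): stack=[0,0] mem=[0,144,0,0]
After op 14 (*): stack=[0] mem=[0,144,0,0]
After op 15 (STO M2): stack=[empty] mem=[0,144,0,0]

Answer: 0 144 0 0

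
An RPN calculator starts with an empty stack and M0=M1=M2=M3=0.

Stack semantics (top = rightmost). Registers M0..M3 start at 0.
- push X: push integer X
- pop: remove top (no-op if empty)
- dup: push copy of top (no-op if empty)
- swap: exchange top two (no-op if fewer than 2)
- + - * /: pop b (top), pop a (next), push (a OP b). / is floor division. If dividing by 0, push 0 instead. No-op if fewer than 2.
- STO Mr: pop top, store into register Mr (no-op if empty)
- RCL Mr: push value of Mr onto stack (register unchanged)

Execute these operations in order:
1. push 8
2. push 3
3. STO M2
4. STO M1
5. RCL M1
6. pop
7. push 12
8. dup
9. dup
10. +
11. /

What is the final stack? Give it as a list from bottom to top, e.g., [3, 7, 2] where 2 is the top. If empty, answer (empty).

After op 1 (push 8): stack=[8] mem=[0,0,0,0]
After op 2 (push 3): stack=[8,3] mem=[0,0,0,0]
After op 3 (STO M2): stack=[8] mem=[0,0,3,0]
After op 4 (STO M1): stack=[empty] mem=[0,8,3,0]
After op 5 (RCL M1): stack=[8] mem=[0,8,3,0]
After op 6 (pop): stack=[empty] mem=[0,8,3,0]
After op 7 (push 12): stack=[12] mem=[0,8,3,0]
After op 8 (dup): stack=[12,12] mem=[0,8,3,0]
After op 9 (dup): stack=[12,12,12] mem=[0,8,3,0]
After op 10 (+): stack=[12,24] mem=[0,8,3,0]
After op 11 (/): stack=[0] mem=[0,8,3,0]

Answer: [0]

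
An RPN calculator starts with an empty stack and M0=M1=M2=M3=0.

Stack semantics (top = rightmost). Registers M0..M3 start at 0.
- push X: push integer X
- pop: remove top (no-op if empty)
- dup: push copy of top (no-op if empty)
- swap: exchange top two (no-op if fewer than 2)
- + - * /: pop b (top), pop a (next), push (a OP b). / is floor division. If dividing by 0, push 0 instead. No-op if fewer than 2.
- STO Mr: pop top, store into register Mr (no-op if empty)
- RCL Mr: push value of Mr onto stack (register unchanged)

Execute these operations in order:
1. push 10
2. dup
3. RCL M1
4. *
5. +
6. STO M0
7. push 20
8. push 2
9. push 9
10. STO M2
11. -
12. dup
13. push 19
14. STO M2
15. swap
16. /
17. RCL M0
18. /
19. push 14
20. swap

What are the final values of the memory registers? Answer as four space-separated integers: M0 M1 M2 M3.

Answer: 10 0 19 0

Derivation:
After op 1 (push 10): stack=[10] mem=[0,0,0,0]
After op 2 (dup): stack=[10,10] mem=[0,0,0,0]
After op 3 (RCL M1): stack=[10,10,0] mem=[0,0,0,0]
After op 4 (*): stack=[10,0] mem=[0,0,0,0]
After op 5 (+): stack=[10] mem=[0,0,0,0]
After op 6 (STO M0): stack=[empty] mem=[10,0,0,0]
After op 7 (push 20): stack=[20] mem=[10,0,0,0]
After op 8 (push 2): stack=[20,2] mem=[10,0,0,0]
After op 9 (push 9): stack=[20,2,9] mem=[10,0,0,0]
After op 10 (STO M2): stack=[20,2] mem=[10,0,9,0]
After op 11 (-): stack=[18] mem=[10,0,9,0]
After op 12 (dup): stack=[18,18] mem=[10,0,9,0]
After op 13 (push 19): stack=[18,18,19] mem=[10,0,9,0]
After op 14 (STO M2): stack=[18,18] mem=[10,0,19,0]
After op 15 (swap): stack=[18,18] mem=[10,0,19,0]
After op 16 (/): stack=[1] mem=[10,0,19,0]
After op 17 (RCL M0): stack=[1,10] mem=[10,0,19,0]
After op 18 (/): stack=[0] mem=[10,0,19,0]
After op 19 (push 14): stack=[0,14] mem=[10,0,19,0]
After op 20 (swap): stack=[14,0] mem=[10,0,19,0]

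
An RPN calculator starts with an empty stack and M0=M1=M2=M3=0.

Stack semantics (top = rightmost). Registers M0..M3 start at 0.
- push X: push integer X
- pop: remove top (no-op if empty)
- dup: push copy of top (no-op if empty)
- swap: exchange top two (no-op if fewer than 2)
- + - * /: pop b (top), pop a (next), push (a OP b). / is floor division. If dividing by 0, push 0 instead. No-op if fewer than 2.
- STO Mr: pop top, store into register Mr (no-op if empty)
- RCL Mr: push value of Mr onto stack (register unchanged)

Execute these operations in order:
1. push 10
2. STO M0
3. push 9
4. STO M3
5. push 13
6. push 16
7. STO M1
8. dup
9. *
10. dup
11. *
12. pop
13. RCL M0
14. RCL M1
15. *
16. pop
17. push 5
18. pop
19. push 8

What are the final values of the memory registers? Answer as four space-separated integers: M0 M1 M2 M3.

Answer: 10 16 0 9

Derivation:
After op 1 (push 10): stack=[10] mem=[0,0,0,0]
After op 2 (STO M0): stack=[empty] mem=[10,0,0,0]
After op 3 (push 9): stack=[9] mem=[10,0,0,0]
After op 4 (STO M3): stack=[empty] mem=[10,0,0,9]
After op 5 (push 13): stack=[13] mem=[10,0,0,9]
After op 6 (push 16): stack=[13,16] mem=[10,0,0,9]
After op 7 (STO M1): stack=[13] mem=[10,16,0,9]
After op 8 (dup): stack=[13,13] mem=[10,16,0,9]
After op 9 (*): stack=[169] mem=[10,16,0,9]
After op 10 (dup): stack=[169,169] mem=[10,16,0,9]
After op 11 (*): stack=[28561] mem=[10,16,0,9]
After op 12 (pop): stack=[empty] mem=[10,16,0,9]
After op 13 (RCL M0): stack=[10] mem=[10,16,0,9]
After op 14 (RCL M1): stack=[10,16] mem=[10,16,0,9]
After op 15 (*): stack=[160] mem=[10,16,0,9]
After op 16 (pop): stack=[empty] mem=[10,16,0,9]
After op 17 (push 5): stack=[5] mem=[10,16,0,9]
After op 18 (pop): stack=[empty] mem=[10,16,0,9]
After op 19 (push 8): stack=[8] mem=[10,16,0,9]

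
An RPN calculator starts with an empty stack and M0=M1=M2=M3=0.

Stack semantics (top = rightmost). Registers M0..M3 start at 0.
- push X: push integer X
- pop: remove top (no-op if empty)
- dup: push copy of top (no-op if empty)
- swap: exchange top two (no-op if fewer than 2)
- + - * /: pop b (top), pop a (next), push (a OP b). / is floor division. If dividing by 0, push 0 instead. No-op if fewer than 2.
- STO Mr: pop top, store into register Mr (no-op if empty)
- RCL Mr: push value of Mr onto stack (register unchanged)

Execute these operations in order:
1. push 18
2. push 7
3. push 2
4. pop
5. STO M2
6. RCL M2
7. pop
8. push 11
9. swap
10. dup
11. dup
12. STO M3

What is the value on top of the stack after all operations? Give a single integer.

Answer: 18

Derivation:
After op 1 (push 18): stack=[18] mem=[0,0,0,0]
After op 2 (push 7): stack=[18,7] mem=[0,0,0,0]
After op 3 (push 2): stack=[18,7,2] mem=[0,0,0,0]
After op 4 (pop): stack=[18,7] mem=[0,0,0,0]
After op 5 (STO M2): stack=[18] mem=[0,0,7,0]
After op 6 (RCL M2): stack=[18,7] mem=[0,0,7,0]
After op 7 (pop): stack=[18] mem=[0,0,7,0]
After op 8 (push 11): stack=[18,11] mem=[0,0,7,0]
After op 9 (swap): stack=[11,18] mem=[0,0,7,0]
After op 10 (dup): stack=[11,18,18] mem=[0,0,7,0]
After op 11 (dup): stack=[11,18,18,18] mem=[0,0,7,0]
After op 12 (STO M3): stack=[11,18,18] mem=[0,0,7,18]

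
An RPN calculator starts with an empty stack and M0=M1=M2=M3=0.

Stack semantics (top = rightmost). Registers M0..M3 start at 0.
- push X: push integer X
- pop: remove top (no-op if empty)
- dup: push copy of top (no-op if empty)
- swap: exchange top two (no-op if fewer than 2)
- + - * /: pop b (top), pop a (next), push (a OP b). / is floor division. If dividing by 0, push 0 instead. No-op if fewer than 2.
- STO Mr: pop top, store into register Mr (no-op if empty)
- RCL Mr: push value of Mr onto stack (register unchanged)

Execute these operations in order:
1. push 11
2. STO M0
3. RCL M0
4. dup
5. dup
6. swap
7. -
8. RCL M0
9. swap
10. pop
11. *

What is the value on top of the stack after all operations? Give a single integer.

After op 1 (push 11): stack=[11] mem=[0,0,0,0]
After op 2 (STO M0): stack=[empty] mem=[11,0,0,0]
After op 3 (RCL M0): stack=[11] mem=[11,0,0,0]
After op 4 (dup): stack=[11,11] mem=[11,0,0,0]
After op 5 (dup): stack=[11,11,11] mem=[11,0,0,0]
After op 6 (swap): stack=[11,11,11] mem=[11,0,0,0]
After op 7 (-): stack=[11,0] mem=[11,0,0,0]
After op 8 (RCL M0): stack=[11,0,11] mem=[11,0,0,0]
After op 9 (swap): stack=[11,11,0] mem=[11,0,0,0]
After op 10 (pop): stack=[11,11] mem=[11,0,0,0]
After op 11 (*): stack=[121] mem=[11,0,0,0]

Answer: 121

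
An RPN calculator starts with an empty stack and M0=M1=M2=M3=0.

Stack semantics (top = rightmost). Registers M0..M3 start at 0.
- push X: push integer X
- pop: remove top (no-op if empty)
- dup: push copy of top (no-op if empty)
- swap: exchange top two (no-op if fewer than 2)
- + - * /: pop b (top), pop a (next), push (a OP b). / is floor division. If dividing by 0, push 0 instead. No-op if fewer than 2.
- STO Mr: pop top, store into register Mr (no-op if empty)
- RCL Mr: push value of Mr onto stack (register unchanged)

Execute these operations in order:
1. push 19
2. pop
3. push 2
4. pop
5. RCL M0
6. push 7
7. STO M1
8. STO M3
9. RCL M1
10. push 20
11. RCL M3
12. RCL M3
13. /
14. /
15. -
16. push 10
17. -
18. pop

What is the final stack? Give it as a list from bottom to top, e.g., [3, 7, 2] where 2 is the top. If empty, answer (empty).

After op 1 (push 19): stack=[19] mem=[0,0,0,0]
After op 2 (pop): stack=[empty] mem=[0,0,0,0]
After op 3 (push 2): stack=[2] mem=[0,0,0,0]
After op 4 (pop): stack=[empty] mem=[0,0,0,0]
After op 5 (RCL M0): stack=[0] mem=[0,0,0,0]
After op 6 (push 7): stack=[0,7] mem=[0,0,0,0]
After op 7 (STO M1): stack=[0] mem=[0,7,0,0]
After op 8 (STO M3): stack=[empty] mem=[0,7,0,0]
After op 9 (RCL M1): stack=[7] mem=[0,7,0,0]
After op 10 (push 20): stack=[7,20] mem=[0,7,0,0]
After op 11 (RCL M3): stack=[7,20,0] mem=[0,7,0,0]
After op 12 (RCL M3): stack=[7,20,0,0] mem=[0,7,0,0]
After op 13 (/): stack=[7,20,0] mem=[0,7,0,0]
After op 14 (/): stack=[7,0] mem=[0,7,0,0]
After op 15 (-): stack=[7] mem=[0,7,0,0]
After op 16 (push 10): stack=[7,10] mem=[0,7,0,0]
After op 17 (-): stack=[-3] mem=[0,7,0,0]
After op 18 (pop): stack=[empty] mem=[0,7,0,0]

Answer: (empty)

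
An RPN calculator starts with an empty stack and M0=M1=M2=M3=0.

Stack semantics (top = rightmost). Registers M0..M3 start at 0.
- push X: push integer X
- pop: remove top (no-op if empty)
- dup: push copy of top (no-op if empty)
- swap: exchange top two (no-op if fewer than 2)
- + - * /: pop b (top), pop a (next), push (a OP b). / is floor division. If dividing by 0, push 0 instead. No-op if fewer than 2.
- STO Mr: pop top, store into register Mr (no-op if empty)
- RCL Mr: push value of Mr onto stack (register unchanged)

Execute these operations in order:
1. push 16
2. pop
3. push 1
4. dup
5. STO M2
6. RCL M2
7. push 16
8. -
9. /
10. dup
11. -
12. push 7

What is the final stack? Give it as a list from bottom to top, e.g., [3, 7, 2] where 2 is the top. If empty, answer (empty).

After op 1 (push 16): stack=[16] mem=[0,0,0,0]
After op 2 (pop): stack=[empty] mem=[0,0,0,0]
After op 3 (push 1): stack=[1] mem=[0,0,0,0]
After op 4 (dup): stack=[1,1] mem=[0,0,0,0]
After op 5 (STO M2): stack=[1] mem=[0,0,1,0]
After op 6 (RCL M2): stack=[1,1] mem=[0,0,1,0]
After op 7 (push 16): stack=[1,1,16] mem=[0,0,1,0]
After op 8 (-): stack=[1,-15] mem=[0,0,1,0]
After op 9 (/): stack=[-1] mem=[0,0,1,0]
After op 10 (dup): stack=[-1,-1] mem=[0,0,1,0]
After op 11 (-): stack=[0] mem=[0,0,1,0]
After op 12 (push 7): stack=[0,7] mem=[0,0,1,0]

Answer: [0, 7]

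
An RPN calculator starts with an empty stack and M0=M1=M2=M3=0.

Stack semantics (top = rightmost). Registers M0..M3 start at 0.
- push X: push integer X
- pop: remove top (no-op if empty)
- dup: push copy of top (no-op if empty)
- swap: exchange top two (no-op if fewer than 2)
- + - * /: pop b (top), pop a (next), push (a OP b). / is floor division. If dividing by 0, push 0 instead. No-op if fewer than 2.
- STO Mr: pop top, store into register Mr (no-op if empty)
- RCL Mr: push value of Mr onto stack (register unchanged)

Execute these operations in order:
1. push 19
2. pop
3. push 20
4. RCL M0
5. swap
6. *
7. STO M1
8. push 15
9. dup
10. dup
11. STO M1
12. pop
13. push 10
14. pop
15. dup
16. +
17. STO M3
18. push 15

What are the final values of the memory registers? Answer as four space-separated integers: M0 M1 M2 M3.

After op 1 (push 19): stack=[19] mem=[0,0,0,0]
After op 2 (pop): stack=[empty] mem=[0,0,0,0]
After op 3 (push 20): stack=[20] mem=[0,0,0,0]
After op 4 (RCL M0): stack=[20,0] mem=[0,0,0,0]
After op 5 (swap): stack=[0,20] mem=[0,0,0,0]
After op 6 (*): stack=[0] mem=[0,0,0,0]
After op 7 (STO M1): stack=[empty] mem=[0,0,0,0]
After op 8 (push 15): stack=[15] mem=[0,0,0,0]
After op 9 (dup): stack=[15,15] mem=[0,0,0,0]
After op 10 (dup): stack=[15,15,15] mem=[0,0,0,0]
After op 11 (STO M1): stack=[15,15] mem=[0,15,0,0]
After op 12 (pop): stack=[15] mem=[0,15,0,0]
After op 13 (push 10): stack=[15,10] mem=[0,15,0,0]
After op 14 (pop): stack=[15] mem=[0,15,0,0]
After op 15 (dup): stack=[15,15] mem=[0,15,0,0]
After op 16 (+): stack=[30] mem=[0,15,0,0]
After op 17 (STO M3): stack=[empty] mem=[0,15,0,30]
After op 18 (push 15): stack=[15] mem=[0,15,0,30]

Answer: 0 15 0 30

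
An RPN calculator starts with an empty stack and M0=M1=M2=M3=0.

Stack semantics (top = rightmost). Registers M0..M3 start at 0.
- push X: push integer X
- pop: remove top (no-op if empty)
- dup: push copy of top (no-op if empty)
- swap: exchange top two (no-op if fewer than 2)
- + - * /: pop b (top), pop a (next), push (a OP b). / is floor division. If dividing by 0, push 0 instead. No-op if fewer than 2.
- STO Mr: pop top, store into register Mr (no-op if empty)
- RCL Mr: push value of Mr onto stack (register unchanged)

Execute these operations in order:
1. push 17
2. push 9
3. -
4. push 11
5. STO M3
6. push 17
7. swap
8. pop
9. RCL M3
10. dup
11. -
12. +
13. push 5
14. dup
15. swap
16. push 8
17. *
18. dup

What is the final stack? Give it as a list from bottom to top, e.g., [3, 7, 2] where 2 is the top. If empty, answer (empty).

After op 1 (push 17): stack=[17] mem=[0,0,0,0]
After op 2 (push 9): stack=[17,9] mem=[0,0,0,0]
After op 3 (-): stack=[8] mem=[0,0,0,0]
After op 4 (push 11): stack=[8,11] mem=[0,0,0,0]
After op 5 (STO M3): stack=[8] mem=[0,0,0,11]
After op 6 (push 17): stack=[8,17] mem=[0,0,0,11]
After op 7 (swap): stack=[17,8] mem=[0,0,0,11]
After op 8 (pop): stack=[17] mem=[0,0,0,11]
After op 9 (RCL M3): stack=[17,11] mem=[0,0,0,11]
After op 10 (dup): stack=[17,11,11] mem=[0,0,0,11]
After op 11 (-): stack=[17,0] mem=[0,0,0,11]
After op 12 (+): stack=[17] mem=[0,0,0,11]
After op 13 (push 5): stack=[17,5] mem=[0,0,0,11]
After op 14 (dup): stack=[17,5,5] mem=[0,0,0,11]
After op 15 (swap): stack=[17,5,5] mem=[0,0,0,11]
After op 16 (push 8): stack=[17,5,5,8] mem=[0,0,0,11]
After op 17 (*): stack=[17,5,40] mem=[0,0,0,11]
After op 18 (dup): stack=[17,5,40,40] mem=[0,0,0,11]

Answer: [17, 5, 40, 40]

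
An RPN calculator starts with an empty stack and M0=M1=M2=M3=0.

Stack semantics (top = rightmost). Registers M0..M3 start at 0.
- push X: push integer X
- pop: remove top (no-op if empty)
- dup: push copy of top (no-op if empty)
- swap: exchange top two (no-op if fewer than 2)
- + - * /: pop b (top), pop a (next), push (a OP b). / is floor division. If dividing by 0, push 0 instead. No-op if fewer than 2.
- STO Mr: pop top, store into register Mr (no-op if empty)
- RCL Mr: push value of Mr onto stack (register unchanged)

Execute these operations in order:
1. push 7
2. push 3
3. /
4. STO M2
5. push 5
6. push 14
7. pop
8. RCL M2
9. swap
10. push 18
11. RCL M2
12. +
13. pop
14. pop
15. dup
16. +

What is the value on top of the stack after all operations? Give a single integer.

Answer: 4

Derivation:
After op 1 (push 7): stack=[7] mem=[0,0,0,0]
After op 2 (push 3): stack=[7,3] mem=[0,0,0,0]
After op 3 (/): stack=[2] mem=[0,0,0,0]
After op 4 (STO M2): stack=[empty] mem=[0,0,2,0]
After op 5 (push 5): stack=[5] mem=[0,0,2,0]
After op 6 (push 14): stack=[5,14] mem=[0,0,2,0]
After op 7 (pop): stack=[5] mem=[0,0,2,0]
After op 8 (RCL M2): stack=[5,2] mem=[0,0,2,0]
After op 9 (swap): stack=[2,5] mem=[0,0,2,0]
After op 10 (push 18): stack=[2,5,18] mem=[0,0,2,0]
After op 11 (RCL M2): stack=[2,5,18,2] mem=[0,0,2,0]
After op 12 (+): stack=[2,5,20] mem=[0,0,2,0]
After op 13 (pop): stack=[2,5] mem=[0,0,2,0]
After op 14 (pop): stack=[2] mem=[0,0,2,0]
After op 15 (dup): stack=[2,2] mem=[0,0,2,0]
After op 16 (+): stack=[4] mem=[0,0,2,0]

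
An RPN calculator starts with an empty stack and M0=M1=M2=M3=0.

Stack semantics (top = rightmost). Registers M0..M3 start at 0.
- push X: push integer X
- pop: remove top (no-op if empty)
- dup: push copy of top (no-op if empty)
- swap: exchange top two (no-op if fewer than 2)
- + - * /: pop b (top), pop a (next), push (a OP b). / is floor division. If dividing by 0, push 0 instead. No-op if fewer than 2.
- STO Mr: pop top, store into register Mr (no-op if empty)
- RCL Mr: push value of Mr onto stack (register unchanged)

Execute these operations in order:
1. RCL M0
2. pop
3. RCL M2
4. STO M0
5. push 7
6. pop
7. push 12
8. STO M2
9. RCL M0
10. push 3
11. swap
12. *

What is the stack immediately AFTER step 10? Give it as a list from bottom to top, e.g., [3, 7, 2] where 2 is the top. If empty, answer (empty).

After op 1 (RCL M0): stack=[0] mem=[0,0,0,0]
After op 2 (pop): stack=[empty] mem=[0,0,0,0]
After op 3 (RCL M2): stack=[0] mem=[0,0,0,0]
After op 4 (STO M0): stack=[empty] mem=[0,0,0,0]
After op 5 (push 7): stack=[7] mem=[0,0,0,0]
After op 6 (pop): stack=[empty] mem=[0,0,0,0]
After op 7 (push 12): stack=[12] mem=[0,0,0,0]
After op 8 (STO M2): stack=[empty] mem=[0,0,12,0]
After op 9 (RCL M0): stack=[0] mem=[0,0,12,0]
After op 10 (push 3): stack=[0,3] mem=[0,0,12,0]

[0, 3]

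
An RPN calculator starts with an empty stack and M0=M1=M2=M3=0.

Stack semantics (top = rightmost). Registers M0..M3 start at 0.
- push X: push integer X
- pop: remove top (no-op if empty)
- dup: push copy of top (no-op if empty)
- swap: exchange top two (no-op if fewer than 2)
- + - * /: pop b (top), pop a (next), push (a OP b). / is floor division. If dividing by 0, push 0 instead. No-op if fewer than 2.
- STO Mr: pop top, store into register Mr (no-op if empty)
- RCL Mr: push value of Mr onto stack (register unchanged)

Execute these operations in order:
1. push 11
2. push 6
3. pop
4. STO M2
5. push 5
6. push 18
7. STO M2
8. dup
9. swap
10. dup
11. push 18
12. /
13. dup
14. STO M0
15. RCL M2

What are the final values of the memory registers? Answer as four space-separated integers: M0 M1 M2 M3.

After op 1 (push 11): stack=[11] mem=[0,0,0,0]
After op 2 (push 6): stack=[11,6] mem=[0,0,0,0]
After op 3 (pop): stack=[11] mem=[0,0,0,0]
After op 4 (STO M2): stack=[empty] mem=[0,0,11,0]
After op 5 (push 5): stack=[5] mem=[0,0,11,0]
After op 6 (push 18): stack=[5,18] mem=[0,0,11,0]
After op 7 (STO M2): stack=[5] mem=[0,0,18,0]
After op 8 (dup): stack=[5,5] mem=[0,0,18,0]
After op 9 (swap): stack=[5,5] mem=[0,0,18,0]
After op 10 (dup): stack=[5,5,5] mem=[0,0,18,0]
After op 11 (push 18): stack=[5,5,5,18] mem=[0,0,18,0]
After op 12 (/): stack=[5,5,0] mem=[0,0,18,0]
After op 13 (dup): stack=[5,5,0,0] mem=[0,0,18,0]
After op 14 (STO M0): stack=[5,5,0] mem=[0,0,18,0]
After op 15 (RCL M2): stack=[5,5,0,18] mem=[0,0,18,0]

Answer: 0 0 18 0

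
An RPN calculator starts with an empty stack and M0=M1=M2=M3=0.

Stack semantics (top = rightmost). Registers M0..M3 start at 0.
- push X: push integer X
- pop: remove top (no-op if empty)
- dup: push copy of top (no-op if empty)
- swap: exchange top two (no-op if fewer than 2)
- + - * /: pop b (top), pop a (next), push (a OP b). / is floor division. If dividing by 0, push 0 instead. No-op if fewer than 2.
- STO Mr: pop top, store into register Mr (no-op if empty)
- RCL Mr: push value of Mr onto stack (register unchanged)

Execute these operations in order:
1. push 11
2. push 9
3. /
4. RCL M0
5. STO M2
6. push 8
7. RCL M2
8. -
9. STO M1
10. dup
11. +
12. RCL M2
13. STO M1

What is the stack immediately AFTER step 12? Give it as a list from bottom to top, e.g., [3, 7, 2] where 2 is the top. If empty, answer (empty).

After op 1 (push 11): stack=[11] mem=[0,0,0,0]
After op 2 (push 9): stack=[11,9] mem=[0,0,0,0]
After op 3 (/): stack=[1] mem=[0,0,0,0]
After op 4 (RCL M0): stack=[1,0] mem=[0,0,0,0]
After op 5 (STO M2): stack=[1] mem=[0,0,0,0]
After op 6 (push 8): stack=[1,8] mem=[0,0,0,0]
After op 7 (RCL M2): stack=[1,8,0] mem=[0,0,0,0]
After op 8 (-): stack=[1,8] mem=[0,0,0,0]
After op 9 (STO M1): stack=[1] mem=[0,8,0,0]
After op 10 (dup): stack=[1,1] mem=[0,8,0,0]
After op 11 (+): stack=[2] mem=[0,8,0,0]
After op 12 (RCL M2): stack=[2,0] mem=[0,8,0,0]

[2, 0]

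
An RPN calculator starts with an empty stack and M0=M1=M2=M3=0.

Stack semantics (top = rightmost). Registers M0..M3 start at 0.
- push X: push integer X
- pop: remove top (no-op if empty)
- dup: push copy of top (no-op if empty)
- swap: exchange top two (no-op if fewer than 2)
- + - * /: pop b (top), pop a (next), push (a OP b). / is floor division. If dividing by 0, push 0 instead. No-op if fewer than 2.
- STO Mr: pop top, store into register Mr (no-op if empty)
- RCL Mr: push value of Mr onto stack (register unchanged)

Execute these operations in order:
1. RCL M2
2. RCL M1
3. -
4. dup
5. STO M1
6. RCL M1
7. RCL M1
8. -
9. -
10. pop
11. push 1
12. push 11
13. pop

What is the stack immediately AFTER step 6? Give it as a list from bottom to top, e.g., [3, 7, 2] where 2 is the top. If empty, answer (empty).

After op 1 (RCL M2): stack=[0] mem=[0,0,0,0]
After op 2 (RCL M1): stack=[0,0] mem=[0,0,0,0]
After op 3 (-): stack=[0] mem=[0,0,0,0]
After op 4 (dup): stack=[0,0] mem=[0,0,0,0]
After op 5 (STO M1): stack=[0] mem=[0,0,0,0]
After op 6 (RCL M1): stack=[0,0] mem=[0,0,0,0]

[0, 0]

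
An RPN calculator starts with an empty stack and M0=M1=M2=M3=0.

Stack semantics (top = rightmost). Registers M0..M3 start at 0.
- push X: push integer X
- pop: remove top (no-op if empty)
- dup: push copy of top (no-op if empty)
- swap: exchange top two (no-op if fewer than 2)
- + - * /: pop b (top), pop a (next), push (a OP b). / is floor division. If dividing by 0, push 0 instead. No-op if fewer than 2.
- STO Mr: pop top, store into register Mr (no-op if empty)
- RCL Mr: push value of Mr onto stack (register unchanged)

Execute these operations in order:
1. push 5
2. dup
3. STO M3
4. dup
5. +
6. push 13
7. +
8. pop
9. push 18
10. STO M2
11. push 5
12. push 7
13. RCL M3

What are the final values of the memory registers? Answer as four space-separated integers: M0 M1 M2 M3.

After op 1 (push 5): stack=[5] mem=[0,0,0,0]
After op 2 (dup): stack=[5,5] mem=[0,0,0,0]
After op 3 (STO M3): stack=[5] mem=[0,0,0,5]
After op 4 (dup): stack=[5,5] mem=[0,0,0,5]
After op 5 (+): stack=[10] mem=[0,0,0,5]
After op 6 (push 13): stack=[10,13] mem=[0,0,0,5]
After op 7 (+): stack=[23] mem=[0,0,0,5]
After op 8 (pop): stack=[empty] mem=[0,0,0,5]
After op 9 (push 18): stack=[18] mem=[0,0,0,5]
After op 10 (STO M2): stack=[empty] mem=[0,0,18,5]
After op 11 (push 5): stack=[5] mem=[0,0,18,5]
After op 12 (push 7): stack=[5,7] mem=[0,0,18,5]
After op 13 (RCL M3): stack=[5,7,5] mem=[0,0,18,5]

Answer: 0 0 18 5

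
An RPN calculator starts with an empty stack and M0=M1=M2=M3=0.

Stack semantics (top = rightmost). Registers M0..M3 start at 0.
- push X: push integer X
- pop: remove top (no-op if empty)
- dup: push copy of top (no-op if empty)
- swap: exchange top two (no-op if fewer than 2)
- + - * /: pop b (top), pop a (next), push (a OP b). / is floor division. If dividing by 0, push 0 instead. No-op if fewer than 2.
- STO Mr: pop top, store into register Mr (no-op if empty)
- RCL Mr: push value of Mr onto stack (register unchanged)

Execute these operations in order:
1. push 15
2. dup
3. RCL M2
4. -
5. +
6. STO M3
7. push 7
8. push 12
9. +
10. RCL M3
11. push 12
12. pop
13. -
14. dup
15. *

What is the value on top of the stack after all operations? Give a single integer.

Answer: 121

Derivation:
After op 1 (push 15): stack=[15] mem=[0,0,0,0]
After op 2 (dup): stack=[15,15] mem=[0,0,0,0]
After op 3 (RCL M2): stack=[15,15,0] mem=[0,0,0,0]
After op 4 (-): stack=[15,15] mem=[0,0,0,0]
After op 5 (+): stack=[30] mem=[0,0,0,0]
After op 6 (STO M3): stack=[empty] mem=[0,0,0,30]
After op 7 (push 7): stack=[7] mem=[0,0,0,30]
After op 8 (push 12): stack=[7,12] mem=[0,0,0,30]
After op 9 (+): stack=[19] mem=[0,0,0,30]
After op 10 (RCL M3): stack=[19,30] mem=[0,0,0,30]
After op 11 (push 12): stack=[19,30,12] mem=[0,0,0,30]
After op 12 (pop): stack=[19,30] mem=[0,0,0,30]
After op 13 (-): stack=[-11] mem=[0,0,0,30]
After op 14 (dup): stack=[-11,-11] mem=[0,0,0,30]
After op 15 (*): stack=[121] mem=[0,0,0,30]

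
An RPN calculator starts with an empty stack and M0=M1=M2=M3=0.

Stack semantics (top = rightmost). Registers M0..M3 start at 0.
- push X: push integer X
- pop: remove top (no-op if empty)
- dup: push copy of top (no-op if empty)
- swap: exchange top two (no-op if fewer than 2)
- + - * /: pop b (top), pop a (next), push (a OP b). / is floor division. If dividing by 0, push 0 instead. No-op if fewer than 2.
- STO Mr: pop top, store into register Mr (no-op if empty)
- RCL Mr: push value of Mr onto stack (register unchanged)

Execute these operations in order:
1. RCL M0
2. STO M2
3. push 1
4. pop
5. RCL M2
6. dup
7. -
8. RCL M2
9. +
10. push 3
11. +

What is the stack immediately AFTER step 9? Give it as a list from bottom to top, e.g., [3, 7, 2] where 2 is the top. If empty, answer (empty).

After op 1 (RCL M0): stack=[0] mem=[0,0,0,0]
After op 2 (STO M2): stack=[empty] mem=[0,0,0,0]
After op 3 (push 1): stack=[1] mem=[0,0,0,0]
After op 4 (pop): stack=[empty] mem=[0,0,0,0]
After op 5 (RCL M2): stack=[0] mem=[0,0,0,0]
After op 6 (dup): stack=[0,0] mem=[0,0,0,0]
After op 7 (-): stack=[0] mem=[0,0,0,0]
After op 8 (RCL M2): stack=[0,0] mem=[0,0,0,0]
After op 9 (+): stack=[0] mem=[0,0,0,0]

[0]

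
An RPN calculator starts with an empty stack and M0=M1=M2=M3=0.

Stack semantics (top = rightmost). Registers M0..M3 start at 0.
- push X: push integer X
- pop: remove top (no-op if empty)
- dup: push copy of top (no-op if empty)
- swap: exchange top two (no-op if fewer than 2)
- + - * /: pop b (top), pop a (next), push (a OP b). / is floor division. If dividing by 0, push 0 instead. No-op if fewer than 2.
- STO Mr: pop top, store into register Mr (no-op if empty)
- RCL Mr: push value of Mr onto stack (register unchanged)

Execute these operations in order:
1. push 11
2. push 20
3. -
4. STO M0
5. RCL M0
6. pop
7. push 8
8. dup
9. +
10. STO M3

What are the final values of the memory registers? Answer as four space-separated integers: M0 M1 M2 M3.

Answer: -9 0 0 16

Derivation:
After op 1 (push 11): stack=[11] mem=[0,0,0,0]
After op 2 (push 20): stack=[11,20] mem=[0,0,0,0]
After op 3 (-): stack=[-9] mem=[0,0,0,0]
After op 4 (STO M0): stack=[empty] mem=[-9,0,0,0]
After op 5 (RCL M0): stack=[-9] mem=[-9,0,0,0]
After op 6 (pop): stack=[empty] mem=[-9,0,0,0]
After op 7 (push 8): stack=[8] mem=[-9,0,0,0]
After op 8 (dup): stack=[8,8] mem=[-9,0,0,0]
After op 9 (+): stack=[16] mem=[-9,0,0,0]
After op 10 (STO M3): stack=[empty] mem=[-9,0,0,16]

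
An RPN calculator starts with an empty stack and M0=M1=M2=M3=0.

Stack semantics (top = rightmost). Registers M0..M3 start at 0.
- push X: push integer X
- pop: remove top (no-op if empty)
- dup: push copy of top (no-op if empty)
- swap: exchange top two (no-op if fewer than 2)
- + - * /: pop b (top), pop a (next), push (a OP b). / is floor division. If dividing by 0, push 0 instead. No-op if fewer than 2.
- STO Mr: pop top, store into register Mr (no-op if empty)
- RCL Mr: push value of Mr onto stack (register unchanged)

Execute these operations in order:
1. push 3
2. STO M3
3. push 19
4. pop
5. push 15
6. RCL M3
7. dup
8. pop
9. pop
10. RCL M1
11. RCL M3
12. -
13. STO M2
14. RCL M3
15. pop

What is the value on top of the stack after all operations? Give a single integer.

Answer: 15

Derivation:
After op 1 (push 3): stack=[3] mem=[0,0,0,0]
After op 2 (STO M3): stack=[empty] mem=[0,0,0,3]
After op 3 (push 19): stack=[19] mem=[0,0,0,3]
After op 4 (pop): stack=[empty] mem=[0,0,0,3]
After op 5 (push 15): stack=[15] mem=[0,0,0,3]
After op 6 (RCL M3): stack=[15,3] mem=[0,0,0,3]
After op 7 (dup): stack=[15,3,3] mem=[0,0,0,3]
After op 8 (pop): stack=[15,3] mem=[0,0,0,3]
After op 9 (pop): stack=[15] mem=[0,0,0,3]
After op 10 (RCL M1): stack=[15,0] mem=[0,0,0,3]
After op 11 (RCL M3): stack=[15,0,3] mem=[0,0,0,3]
After op 12 (-): stack=[15,-3] mem=[0,0,0,3]
After op 13 (STO M2): stack=[15] mem=[0,0,-3,3]
After op 14 (RCL M3): stack=[15,3] mem=[0,0,-3,3]
After op 15 (pop): stack=[15] mem=[0,0,-3,3]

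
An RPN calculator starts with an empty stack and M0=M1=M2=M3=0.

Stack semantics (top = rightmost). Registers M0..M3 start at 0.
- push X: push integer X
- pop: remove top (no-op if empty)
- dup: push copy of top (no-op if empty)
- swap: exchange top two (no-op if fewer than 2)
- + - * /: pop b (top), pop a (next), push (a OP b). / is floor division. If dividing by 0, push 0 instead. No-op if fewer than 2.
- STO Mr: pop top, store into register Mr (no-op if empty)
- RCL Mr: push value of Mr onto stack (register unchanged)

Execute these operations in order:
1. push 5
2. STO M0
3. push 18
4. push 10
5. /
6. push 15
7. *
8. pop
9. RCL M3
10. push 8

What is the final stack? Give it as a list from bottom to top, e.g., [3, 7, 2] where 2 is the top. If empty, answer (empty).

Answer: [0, 8]

Derivation:
After op 1 (push 5): stack=[5] mem=[0,0,0,0]
After op 2 (STO M0): stack=[empty] mem=[5,0,0,0]
After op 3 (push 18): stack=[18] mem=[5,0,0,0]
After op 4 (push 10): stack=[18,10] mem=[5,0,0,0]
After op 5 (/): stack=[1] mem=[5,0,0,0]
After op 6 (push 15): stack=[1,15] mem=[5,0,0,0]
After op 7 (*): stack=[15] mem=[5,0,0,0]
After op 8 (pop): stack=[empty] mem=[5,0,0,0]
After op 9 (RCL M3): stack=[0] mem=[5,0,0,0]
After op 10 (push 8): stack=[0,8] mem=[5,0,0,0]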